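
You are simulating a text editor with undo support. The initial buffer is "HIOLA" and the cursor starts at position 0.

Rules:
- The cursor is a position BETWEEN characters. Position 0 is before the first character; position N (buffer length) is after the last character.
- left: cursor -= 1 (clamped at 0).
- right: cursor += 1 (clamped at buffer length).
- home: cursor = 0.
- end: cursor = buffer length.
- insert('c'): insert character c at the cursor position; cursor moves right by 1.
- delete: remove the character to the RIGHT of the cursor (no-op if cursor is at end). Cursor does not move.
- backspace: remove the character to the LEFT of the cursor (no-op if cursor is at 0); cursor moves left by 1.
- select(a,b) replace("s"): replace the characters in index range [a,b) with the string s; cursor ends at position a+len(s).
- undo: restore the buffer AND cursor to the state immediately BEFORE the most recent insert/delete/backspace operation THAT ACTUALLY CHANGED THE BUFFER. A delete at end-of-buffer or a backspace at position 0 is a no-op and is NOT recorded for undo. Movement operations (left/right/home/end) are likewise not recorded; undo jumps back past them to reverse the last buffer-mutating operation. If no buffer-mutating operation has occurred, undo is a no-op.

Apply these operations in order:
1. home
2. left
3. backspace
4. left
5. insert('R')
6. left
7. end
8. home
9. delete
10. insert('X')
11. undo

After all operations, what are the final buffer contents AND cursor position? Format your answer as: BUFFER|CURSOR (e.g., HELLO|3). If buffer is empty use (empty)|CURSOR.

Answer: HIOLA|0

Derivation:
After op 1 (home): buf='HIOLA' cursor=0
After op 2 (left): buf='HIOLA' cursor=0
After op 3 (backspace): buf='HIOLA' cursor=0
After op 4 (left): buf='HIOLA' cursor=0
After op 5 (insert('R')): buf='RHIOLA' cursor=1
After op 6 (left): buf='RHIOLA' cursor=0
After op 7 (end): buf='RHIOLA' cursor=6
After op 8 (home): buf='RHIOLA' cursor=0
After op 9 (delete): buf='HIOLA' cursor=0
After op 10 (insert('X')): buf='XHIOLA' cursor=1
After op 11 (undo): buf='HIOLA' cursor=0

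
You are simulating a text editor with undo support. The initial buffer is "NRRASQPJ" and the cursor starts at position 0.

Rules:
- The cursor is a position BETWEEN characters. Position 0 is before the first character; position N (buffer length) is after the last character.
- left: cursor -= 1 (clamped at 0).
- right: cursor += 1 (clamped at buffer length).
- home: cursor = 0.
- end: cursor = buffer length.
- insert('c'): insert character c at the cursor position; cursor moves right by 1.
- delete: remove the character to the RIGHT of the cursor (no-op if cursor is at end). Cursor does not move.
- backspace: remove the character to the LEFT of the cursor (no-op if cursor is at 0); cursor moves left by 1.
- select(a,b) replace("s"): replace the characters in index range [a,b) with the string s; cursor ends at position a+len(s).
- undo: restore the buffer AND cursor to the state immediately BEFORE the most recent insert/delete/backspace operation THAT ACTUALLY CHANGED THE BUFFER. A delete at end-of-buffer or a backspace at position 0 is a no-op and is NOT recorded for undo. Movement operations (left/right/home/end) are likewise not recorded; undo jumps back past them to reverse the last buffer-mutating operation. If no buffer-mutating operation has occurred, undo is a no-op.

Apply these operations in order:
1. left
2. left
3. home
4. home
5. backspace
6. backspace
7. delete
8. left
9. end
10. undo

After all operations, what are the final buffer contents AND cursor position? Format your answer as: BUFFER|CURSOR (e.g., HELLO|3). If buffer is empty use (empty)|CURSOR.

After op 1 (left): buf='NRRASQPJ' cursor=0
After op 2 (left): buf='NRRASQPJ' cursor=0
After op 3 (home): buf='NRRASQPJ' cursor=0
After op 4 (home): buf='NRRASQPJ' cursor=0
After op 5 (backspace): buf='NRRASQPJ' cursor=0
After op 6 (backspace): buf='NRRASQPJ' cursor=0
After op 7 (delete): buf='RRASQPJ' cursor=0
After op 8 (left): buf='RRASQPJ' cursor=0
After op 9 (end): buf='RRASQPJ' cursor=7
After op 10 (undo): buf='NRRASQPJ' cursor=0

Answer: NRRASQPJ|0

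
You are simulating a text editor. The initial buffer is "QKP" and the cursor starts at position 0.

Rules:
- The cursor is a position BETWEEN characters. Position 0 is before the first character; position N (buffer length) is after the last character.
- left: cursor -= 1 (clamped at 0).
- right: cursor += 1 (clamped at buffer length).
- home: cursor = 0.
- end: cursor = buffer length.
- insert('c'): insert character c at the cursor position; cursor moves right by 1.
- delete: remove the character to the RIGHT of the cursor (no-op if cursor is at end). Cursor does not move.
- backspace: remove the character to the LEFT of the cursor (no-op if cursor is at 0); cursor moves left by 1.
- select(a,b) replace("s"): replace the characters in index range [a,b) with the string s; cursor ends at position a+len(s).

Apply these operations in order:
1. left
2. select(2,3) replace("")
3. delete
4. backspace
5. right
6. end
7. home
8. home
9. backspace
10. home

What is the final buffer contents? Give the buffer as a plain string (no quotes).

Answer: Q

Derivation:
After op 1 (left): buf='QKP' cursor=0
After op 2 (select(2,3) replace("")): buf='QK' cursor=2
After op 3 (delete): buf='QK' cursor=2
After op 4 (backspace): buf='Q' cursor=1
After op 5 (right): buf='Q' cursor=1
After op 6 (end): buf='Q' cursor=1
After op 7 (home): buf='Q' cursor=0
After op 8 (home): buf='Q' cursor=0
After op 9 (backspace): buf='Q' cursor=0
After op 10 (home): buf='Q' cursor=0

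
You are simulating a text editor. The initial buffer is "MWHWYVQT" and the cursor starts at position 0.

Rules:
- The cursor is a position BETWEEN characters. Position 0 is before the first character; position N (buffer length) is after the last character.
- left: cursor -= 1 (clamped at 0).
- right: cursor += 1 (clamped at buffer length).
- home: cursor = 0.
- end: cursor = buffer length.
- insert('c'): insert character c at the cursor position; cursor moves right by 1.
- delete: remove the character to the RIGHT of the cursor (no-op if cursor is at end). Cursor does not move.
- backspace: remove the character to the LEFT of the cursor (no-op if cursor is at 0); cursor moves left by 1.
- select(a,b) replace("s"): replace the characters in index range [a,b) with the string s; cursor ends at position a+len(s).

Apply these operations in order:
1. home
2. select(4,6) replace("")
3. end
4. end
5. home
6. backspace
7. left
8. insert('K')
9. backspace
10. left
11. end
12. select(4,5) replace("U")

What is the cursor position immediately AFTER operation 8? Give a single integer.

After op 1 (home): buf='MWHWYVQT' cursor=0
After op 2 (select(4,6) replace("")): buf='MWHWQT' cursor=4
After op 3 (end): buf='MWHWQT' cursor=6
After op 4 (end): buf='MWHWQT' cursor=6
After op 5 (home): buf='MWHWQT' cursor=0
After op 6 (backspace): buf='MWHWQT' cursor=0
After op 7 (left): buf='MWHWQT' cursor=0
After op 8 (insert('K')): buf='KMWHWQT' cursor=1

Answer: 1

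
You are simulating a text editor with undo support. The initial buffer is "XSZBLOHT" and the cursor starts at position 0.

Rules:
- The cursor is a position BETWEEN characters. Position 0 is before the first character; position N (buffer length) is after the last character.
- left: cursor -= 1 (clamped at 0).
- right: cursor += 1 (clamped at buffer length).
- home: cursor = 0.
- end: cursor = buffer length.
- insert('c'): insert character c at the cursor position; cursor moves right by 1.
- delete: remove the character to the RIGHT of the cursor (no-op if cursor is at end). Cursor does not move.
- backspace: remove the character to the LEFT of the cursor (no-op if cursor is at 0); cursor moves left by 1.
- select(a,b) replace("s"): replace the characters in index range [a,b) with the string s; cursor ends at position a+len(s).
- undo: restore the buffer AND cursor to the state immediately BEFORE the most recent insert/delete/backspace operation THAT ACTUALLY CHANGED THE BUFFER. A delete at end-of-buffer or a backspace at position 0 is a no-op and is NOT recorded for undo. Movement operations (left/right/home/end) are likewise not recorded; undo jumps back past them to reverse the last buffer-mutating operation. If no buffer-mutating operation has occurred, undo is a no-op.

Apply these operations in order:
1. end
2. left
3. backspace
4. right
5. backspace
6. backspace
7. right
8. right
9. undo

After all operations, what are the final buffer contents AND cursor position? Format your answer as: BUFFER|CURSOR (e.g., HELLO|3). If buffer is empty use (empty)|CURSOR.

After op 1 (end): buf='XSZBLOHT' cursor=8
After op 2 (left): buf='XSZBLOHT' cursor=7
After op 3 (backspace): buf='XSZBLOT' cursor=6
After op 4 (right): buf='XSZBLOT' cursor=7
After op 5 (backspace): buf='XSZBLO' cursor=6
After op 6 (backspace): buf='XSZBL' cursor=5
After op 7 (right): buf='XSZBL' cursor=5
After op 8 (right): buf='XSZBL' cursor=5
After op 9 (undo): buf='XSZBLO' cursor=6

Answer: XSZBLO|6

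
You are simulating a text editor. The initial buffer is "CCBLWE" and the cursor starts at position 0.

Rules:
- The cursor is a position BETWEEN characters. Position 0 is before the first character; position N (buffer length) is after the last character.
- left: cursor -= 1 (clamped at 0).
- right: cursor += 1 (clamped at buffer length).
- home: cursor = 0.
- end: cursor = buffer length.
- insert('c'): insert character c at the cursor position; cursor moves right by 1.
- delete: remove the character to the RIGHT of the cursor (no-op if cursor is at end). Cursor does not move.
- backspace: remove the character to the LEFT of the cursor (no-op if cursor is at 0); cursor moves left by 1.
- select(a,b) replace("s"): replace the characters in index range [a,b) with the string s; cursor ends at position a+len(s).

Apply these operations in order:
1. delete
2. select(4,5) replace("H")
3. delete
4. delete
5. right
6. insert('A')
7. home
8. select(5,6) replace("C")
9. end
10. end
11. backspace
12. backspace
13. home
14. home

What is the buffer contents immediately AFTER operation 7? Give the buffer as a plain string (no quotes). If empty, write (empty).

Answer: CBLWHA

Derivation:
After op 1 (delete): buf='CBLWE' cursor=0
After op 2 (select(4,5) replace("H")): buf='CBLWH' cursor=5
After op 3 (delete): buf='CBLWH' cursor=5
After op 4 (delete): buf='CBLWH' cursor=5
After op 5 (right): buf='CBLWH' cursor=5
After op 6 (insert('A')): buf='CBLWHA' cursor=6
After op 7 (home): buf='CBLWHA' cursor=0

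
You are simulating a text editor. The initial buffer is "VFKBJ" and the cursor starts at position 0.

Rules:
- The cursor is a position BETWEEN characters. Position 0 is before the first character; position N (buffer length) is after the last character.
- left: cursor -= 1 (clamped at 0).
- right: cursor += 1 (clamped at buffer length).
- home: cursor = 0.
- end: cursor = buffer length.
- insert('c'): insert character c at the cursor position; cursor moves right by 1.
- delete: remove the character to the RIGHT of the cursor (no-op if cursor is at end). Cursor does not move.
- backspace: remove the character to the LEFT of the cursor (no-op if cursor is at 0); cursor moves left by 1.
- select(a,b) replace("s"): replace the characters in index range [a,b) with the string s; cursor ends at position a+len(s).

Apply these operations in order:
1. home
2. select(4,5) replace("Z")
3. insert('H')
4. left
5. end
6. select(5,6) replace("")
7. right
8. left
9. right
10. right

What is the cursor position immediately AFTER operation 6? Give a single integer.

Answer: 5

Derivation:
After op 1 (home): buf='VFKBJ' cursor=0
After op 2 (select(4,5) replace("Z")): buf='VFKBZ' cursor=5
After op 3 (insert('H')): buf='VFKBZH' cursor=6
After op 4 (left): buf='VFKBZH' cursor=5
After op 5 (end): buf='VFKBZH' cursor=6
After op 6 (select(5,6) replace("")): buf='VFKBZ' cursor=5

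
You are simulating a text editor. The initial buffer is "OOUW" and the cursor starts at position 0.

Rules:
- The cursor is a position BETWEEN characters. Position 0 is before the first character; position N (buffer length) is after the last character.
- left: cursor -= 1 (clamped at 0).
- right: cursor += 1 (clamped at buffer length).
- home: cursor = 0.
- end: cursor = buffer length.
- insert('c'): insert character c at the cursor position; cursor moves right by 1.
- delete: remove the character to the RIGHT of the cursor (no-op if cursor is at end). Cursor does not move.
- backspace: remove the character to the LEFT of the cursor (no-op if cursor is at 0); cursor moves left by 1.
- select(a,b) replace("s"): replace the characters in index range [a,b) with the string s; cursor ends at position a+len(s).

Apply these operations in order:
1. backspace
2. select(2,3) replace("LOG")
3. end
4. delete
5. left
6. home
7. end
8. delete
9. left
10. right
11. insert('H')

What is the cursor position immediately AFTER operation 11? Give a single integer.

Answer: 7

Derivation:
After op 1 (backspace): buf='OOUW' cursor=0
After op 2 (select(2,3) replace("LOG")): buf='OOLOGW' cursor=5
After op 3 (end): buf='OOLOGW' cursor=6
After op 4 (delete): buf='OOLOGW' cursor=6
After op 5 (left): buf='OOLOGW' cursor=5
After op 6 (home): buf='OOLOGW' cursor=0
After op 7 (end): buf='OOLOGW' cursor=6
After op 8 (delete): buf='OOLOGW' cursor=6
After op 9 (left): buf='OOLOGW' cursor=5
After op 10 (right): buf='OOLOGW' cursor=6
After op 11 (insert('H')): buf='OOLOGWH' cursor=7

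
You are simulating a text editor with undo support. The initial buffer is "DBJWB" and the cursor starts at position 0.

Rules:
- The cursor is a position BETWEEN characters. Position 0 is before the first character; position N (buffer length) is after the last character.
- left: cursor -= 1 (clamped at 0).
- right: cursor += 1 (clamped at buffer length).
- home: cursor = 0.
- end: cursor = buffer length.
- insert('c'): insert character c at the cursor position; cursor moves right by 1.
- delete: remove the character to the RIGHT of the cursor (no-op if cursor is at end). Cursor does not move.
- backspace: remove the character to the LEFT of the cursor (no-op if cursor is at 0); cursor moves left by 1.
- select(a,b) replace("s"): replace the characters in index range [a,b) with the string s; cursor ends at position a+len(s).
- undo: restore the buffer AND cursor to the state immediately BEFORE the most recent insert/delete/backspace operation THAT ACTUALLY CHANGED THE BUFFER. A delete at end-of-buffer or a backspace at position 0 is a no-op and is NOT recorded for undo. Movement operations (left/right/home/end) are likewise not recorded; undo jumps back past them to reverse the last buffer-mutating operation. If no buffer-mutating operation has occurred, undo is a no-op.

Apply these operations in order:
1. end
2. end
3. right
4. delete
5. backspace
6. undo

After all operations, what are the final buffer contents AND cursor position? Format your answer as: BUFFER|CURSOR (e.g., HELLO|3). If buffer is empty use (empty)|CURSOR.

Answer: DBJWB|5

Derivation:
After op 1 (end): buf='DBJWB' cursor=5
After op 2 (end): buf='DBJWB' cursor=5
After op 3 (right): buf='DBJWB' cursor=5
After op 4 (delete): buf='DBJWB' cursor=5
After op 5 (backspace): buf='DBJW' cursor=4
After op 6 (undo): buf='DBJWB' cursor=5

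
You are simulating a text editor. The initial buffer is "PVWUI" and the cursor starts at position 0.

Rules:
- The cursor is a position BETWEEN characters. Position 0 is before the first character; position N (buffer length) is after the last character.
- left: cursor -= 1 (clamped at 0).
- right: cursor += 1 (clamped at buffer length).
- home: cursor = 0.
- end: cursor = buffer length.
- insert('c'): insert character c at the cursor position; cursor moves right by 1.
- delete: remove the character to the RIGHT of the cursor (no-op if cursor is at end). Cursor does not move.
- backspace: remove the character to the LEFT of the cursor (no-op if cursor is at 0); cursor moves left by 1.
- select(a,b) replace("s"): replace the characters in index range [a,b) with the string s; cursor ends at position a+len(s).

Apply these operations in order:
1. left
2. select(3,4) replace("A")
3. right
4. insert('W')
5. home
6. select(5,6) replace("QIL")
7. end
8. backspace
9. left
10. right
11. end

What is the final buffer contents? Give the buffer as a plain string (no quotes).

Answer: PVWAIQI

Derivation:
After op 1 (left): buf='PVWUI' cursor=0
After op 2 (select(3,4) replace("A")): buf='PVWAI' cursor=4
After op 3 (right): buf='PVWAI' cursor=5
After op 4 (insert('W')): buf='PVWAIW' cursor=6
After op 5 (home): buf='PVWAIW' cursor=0
After op 6 (select(5,6) replace("QIL")): buf='PVWAIQIL' cursor=8
After op 7 (end): buf='PVWAIQIL' cursor=8
After op 8 (backspace): buf='PVWAIQI' cursor=7
After op 9 (left): buf='PVWAIQI' cursor=6
After op 10 (right): buf='PVWAIQI' cursor=7
After op 11 (end): buf='PVWAIQI' cursor=7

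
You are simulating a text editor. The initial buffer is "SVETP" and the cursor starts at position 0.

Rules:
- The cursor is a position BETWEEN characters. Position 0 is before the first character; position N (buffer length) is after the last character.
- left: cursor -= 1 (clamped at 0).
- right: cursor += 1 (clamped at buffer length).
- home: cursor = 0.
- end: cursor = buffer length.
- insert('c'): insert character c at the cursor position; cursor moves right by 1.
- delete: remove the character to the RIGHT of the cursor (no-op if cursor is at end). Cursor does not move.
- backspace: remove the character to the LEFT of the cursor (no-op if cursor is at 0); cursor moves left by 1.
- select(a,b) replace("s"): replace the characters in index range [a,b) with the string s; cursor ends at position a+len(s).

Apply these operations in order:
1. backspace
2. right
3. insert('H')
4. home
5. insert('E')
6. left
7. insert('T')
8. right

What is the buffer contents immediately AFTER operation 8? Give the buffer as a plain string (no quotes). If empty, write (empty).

Answer: TESHVETP

Derivation:
After op 1 (backspace): buf='SVETP' cursor=0
After op 2 (right): buf='SVETP' cursor=1
After op 3 (insert('H')): buf='SHVETP' cursor=2
After op 4 (home): buf='SHVETP' cursor=0
After op 5 (insert('E')): buf='ESHVETP' cursor=1
After op 6 (left): buf='ESHVETP' cursor=0
After op 7 (insert('T')): buf='TESHVETP' cursor=1
After op 8 (right): buf='TESHVETP' cursor=2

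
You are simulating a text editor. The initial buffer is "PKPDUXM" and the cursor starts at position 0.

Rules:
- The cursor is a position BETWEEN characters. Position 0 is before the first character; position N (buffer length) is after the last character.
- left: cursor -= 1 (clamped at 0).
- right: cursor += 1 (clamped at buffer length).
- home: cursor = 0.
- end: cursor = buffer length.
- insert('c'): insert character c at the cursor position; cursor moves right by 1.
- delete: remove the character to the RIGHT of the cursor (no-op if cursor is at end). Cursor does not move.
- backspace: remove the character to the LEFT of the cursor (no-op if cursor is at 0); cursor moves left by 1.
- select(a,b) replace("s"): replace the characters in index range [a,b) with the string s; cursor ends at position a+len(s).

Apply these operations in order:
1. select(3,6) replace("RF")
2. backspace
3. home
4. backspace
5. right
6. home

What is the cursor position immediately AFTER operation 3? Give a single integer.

Answer: 0

Derivation:
After op 1 (select(3,6) replace("RF")): buf='PKPRFM' cursor=5
After op 2 (backspace): buf='PKPRM' cursor=4
After op 3 (home): buf='PKPRM' cursor=0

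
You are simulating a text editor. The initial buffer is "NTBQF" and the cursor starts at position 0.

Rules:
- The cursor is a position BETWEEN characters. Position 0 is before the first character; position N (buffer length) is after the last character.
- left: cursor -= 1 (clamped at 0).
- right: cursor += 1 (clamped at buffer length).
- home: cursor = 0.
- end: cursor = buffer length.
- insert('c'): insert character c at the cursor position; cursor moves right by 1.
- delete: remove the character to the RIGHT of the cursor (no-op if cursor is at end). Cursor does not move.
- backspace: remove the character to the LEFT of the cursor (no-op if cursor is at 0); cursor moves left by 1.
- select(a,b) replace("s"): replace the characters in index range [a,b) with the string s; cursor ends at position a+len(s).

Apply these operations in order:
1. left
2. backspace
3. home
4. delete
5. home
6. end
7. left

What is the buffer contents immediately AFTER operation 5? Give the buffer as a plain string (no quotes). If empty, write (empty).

After op 1 (left): buf='NTBQF' cursor=0
After op 2 (backspace): buf='NTBQF' cursor=0
After op 3 (home): buf='NTBQF' cursor=0
After op 4 (delete): buf='TBQF' cursor=0
After op 5 (home): buf='TBQF' cursor=0

Answer: TBQF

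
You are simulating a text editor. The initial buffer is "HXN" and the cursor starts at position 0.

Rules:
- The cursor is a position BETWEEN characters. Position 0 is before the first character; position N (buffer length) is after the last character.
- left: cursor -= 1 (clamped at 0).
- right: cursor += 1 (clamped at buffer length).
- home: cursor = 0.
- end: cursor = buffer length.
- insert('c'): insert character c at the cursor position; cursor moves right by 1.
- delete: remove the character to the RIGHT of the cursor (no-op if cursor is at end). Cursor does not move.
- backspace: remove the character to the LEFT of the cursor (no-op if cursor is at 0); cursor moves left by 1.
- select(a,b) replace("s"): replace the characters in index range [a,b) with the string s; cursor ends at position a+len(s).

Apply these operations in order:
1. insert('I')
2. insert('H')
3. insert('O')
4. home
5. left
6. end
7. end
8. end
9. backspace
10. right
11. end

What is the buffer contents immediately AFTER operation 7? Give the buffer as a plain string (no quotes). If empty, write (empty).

Answer: IHOHXN

Derivation:
After op 1 (insert('I')): buf='IHXN' cursor=1
After op 2 (insert('H')): buf='IHHXN' cursor=2
After op 3 (insert('O')): buf='IHOHXN' cursor=3
After op 4 (home): buf='IHOHXN' cursor=0
After op 5 (left): buf='IHOHXN' cursor=0
After op 6 (end): buf='IHOHXN' cursor=6
After op 7 (end): buf='IHOHXN' cursor=6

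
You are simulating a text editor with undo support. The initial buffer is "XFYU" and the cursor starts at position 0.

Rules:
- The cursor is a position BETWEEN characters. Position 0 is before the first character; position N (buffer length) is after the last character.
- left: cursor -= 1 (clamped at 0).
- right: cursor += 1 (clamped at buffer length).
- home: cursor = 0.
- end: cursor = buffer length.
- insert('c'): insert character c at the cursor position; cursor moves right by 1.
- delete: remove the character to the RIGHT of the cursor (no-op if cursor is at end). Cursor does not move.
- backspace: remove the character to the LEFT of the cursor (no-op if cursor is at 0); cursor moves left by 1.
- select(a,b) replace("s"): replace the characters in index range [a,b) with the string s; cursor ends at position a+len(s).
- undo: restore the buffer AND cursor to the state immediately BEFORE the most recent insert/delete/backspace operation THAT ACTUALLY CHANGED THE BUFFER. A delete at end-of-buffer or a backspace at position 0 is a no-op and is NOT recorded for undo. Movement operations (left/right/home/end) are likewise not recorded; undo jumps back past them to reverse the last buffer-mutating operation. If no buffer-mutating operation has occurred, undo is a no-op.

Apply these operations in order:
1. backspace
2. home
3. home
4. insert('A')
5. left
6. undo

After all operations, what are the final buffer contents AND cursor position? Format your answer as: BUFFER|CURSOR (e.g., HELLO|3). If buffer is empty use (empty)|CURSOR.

Answer: XFYU|0

Derivation:
After op 1 (backspace): buf='XFYU' cursor=0
After op 2 (home): buf='XFYU' cursor=0
After op 3 (home): buf='XFYU' cursor=0
After op 4 (insert('A')): buf='AXFYU' cursor=1
After op 5 (left): buf='AXFYU' cursor=0
After op 6 (undo): buf='XFYU' cursor=0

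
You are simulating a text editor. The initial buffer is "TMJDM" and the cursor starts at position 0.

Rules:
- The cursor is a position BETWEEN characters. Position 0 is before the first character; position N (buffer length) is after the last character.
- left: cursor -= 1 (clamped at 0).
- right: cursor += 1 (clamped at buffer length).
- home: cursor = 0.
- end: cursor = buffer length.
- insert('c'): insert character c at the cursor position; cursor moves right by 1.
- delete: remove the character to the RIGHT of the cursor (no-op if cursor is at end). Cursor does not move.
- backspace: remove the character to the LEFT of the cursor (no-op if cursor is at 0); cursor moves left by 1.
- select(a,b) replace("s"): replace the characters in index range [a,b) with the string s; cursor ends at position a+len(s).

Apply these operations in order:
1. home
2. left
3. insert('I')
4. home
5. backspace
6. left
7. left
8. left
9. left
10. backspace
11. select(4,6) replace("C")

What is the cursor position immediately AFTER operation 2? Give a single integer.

After op 1 (home): buf='TMJDM' cursor=0
After op 2 (left): buf='TMJDM' cursor=0

Answer: 0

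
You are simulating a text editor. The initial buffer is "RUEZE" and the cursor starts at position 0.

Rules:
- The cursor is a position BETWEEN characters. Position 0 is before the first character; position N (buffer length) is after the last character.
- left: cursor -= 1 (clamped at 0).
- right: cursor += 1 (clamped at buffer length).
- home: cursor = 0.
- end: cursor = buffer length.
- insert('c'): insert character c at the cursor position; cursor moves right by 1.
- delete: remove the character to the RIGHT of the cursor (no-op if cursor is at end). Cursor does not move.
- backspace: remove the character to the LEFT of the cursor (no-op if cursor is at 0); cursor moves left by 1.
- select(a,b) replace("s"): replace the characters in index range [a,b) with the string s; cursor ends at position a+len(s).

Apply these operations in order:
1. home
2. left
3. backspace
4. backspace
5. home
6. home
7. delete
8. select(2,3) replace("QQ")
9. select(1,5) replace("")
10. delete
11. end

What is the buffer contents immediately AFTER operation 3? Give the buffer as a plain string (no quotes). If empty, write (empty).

After op 1 (home): buf='RUEZE' cursor=0
After op 2 (left): buf='RUEZE' cursor=0
After op 3 (backspace): buf='RUEZE' cursor=0

Answer: RUEZE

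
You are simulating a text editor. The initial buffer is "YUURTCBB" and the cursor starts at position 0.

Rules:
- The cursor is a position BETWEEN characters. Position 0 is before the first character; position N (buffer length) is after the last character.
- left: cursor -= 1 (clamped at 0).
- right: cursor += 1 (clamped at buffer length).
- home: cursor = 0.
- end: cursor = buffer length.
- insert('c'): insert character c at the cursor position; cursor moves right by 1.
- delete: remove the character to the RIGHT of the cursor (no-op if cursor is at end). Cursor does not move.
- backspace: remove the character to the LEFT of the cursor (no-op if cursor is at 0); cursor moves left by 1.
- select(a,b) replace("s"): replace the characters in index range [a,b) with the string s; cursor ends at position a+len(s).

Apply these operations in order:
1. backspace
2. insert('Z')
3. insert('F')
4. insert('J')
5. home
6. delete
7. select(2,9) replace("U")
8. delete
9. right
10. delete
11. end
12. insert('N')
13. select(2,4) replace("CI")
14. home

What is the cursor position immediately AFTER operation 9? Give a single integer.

After op 1 (backspace): buf='YUURTCBB' cursor=0
After op 2 (insert('Z')): buf='ZYUURTCBB' cursor=1
After op 3 (insert('F')): buf='ZFYUURTCBB' cursor=2
After op 4 (insert('J')): buf='ZFJYUURTCBB' cursor=3
After op 5 (home): buf='ZFJYUURTCBB' cursor=0
After op 6 (delete): buf='FJYUURTCBB' cursor=0
After op 7 (select(2,9) replace("U")): buf='FJUB' cursor=3
After op 8 (delete): buf='FJU' cursor=3
After op 9 (right): buf='FJU' cursor=3

Answer: 3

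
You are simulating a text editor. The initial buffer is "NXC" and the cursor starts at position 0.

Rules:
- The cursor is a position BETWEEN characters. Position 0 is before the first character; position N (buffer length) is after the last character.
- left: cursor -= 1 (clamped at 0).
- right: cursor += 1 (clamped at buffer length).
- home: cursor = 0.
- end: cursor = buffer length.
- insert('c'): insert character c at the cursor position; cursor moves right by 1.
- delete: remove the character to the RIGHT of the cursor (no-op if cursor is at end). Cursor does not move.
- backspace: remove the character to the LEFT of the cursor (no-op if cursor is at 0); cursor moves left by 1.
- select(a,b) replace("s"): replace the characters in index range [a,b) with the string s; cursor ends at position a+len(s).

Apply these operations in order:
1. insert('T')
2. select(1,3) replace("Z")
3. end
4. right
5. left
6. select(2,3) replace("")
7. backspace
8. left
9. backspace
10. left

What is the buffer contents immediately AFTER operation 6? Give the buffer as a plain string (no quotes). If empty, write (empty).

Answer: TZ

Derivation:
After op 1 (insert('T')): buf='TNXC' cursor=1
After op 2 (select(1,3) replace("Z")): buf='TZC' cursor=2
After op 3 (end): buf='TZC' cursor=3
After op 4 (right): buf='TZC' cursor=3
After op 5 (left): buf='TZC' cursor=2
After op 6 (select(2,3) replace("")): buf='TZ' cursor=2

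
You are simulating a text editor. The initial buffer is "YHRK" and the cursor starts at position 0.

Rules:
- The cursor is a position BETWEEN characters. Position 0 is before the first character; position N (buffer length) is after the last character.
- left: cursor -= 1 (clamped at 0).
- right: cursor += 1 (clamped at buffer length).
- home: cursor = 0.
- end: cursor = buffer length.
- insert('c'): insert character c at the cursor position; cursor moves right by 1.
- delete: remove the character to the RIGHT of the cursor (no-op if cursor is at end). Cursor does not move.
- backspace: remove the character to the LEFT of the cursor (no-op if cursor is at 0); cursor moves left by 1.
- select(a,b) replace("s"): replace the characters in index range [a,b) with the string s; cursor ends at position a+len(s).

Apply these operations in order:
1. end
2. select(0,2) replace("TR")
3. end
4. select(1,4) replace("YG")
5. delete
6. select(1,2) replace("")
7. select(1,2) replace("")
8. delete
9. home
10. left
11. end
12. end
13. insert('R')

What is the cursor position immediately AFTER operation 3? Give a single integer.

After op 1 (end): buf='YHRK' cursor=4
After op 2 (select(0,2) replace("TR")): buf='TRRK' cursor=2
After op 3 (end): buf='TRRK' cursor=4

Answer: 4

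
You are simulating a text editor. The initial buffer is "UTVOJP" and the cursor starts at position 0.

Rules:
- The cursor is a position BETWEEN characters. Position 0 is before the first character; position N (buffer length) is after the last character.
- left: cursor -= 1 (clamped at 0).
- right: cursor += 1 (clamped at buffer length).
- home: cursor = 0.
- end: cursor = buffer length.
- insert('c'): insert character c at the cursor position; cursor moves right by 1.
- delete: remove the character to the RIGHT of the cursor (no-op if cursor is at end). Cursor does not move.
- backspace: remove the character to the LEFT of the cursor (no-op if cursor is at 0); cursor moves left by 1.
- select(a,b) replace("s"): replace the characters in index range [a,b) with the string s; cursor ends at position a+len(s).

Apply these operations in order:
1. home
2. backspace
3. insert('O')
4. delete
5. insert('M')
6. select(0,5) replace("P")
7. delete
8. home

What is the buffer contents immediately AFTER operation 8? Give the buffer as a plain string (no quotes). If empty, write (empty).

After op 1 (home): buf='UTVOJP' cursor=0
After op 2 (backspace): buf='UTVOJP' cursor=0
After op 3 (insert('O')): buf='OUTVOJP' cursor=1
After op 4 (delete): buf='OTVOJP' cursor=1
After op 5 (insert('M')): buf='OMTVOJP' cursor=2
After op 6 (select(0,5) replace("P")): buf='PJP' cursor=1
After op 7 (delete): buf='PP' cursor=1
After op 8 (home): buf='PP' cursor=0

Answer: PP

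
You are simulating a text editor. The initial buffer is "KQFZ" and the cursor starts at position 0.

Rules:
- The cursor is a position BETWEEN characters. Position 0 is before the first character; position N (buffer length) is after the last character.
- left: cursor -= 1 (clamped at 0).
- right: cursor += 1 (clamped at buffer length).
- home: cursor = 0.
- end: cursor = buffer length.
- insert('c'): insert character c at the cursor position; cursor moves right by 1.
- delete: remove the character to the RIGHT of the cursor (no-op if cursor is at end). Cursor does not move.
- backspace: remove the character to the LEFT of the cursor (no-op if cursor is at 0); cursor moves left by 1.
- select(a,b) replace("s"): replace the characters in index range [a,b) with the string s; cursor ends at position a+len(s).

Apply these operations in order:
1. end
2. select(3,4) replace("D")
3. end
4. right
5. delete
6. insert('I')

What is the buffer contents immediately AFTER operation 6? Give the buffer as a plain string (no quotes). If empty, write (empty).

Answer: KQFDI

Derivation:
After op 1 (end): buf='KQFZ' cursor=4
After op 2 (select(3,4) replace("D")): buf='KQFD' cursor=4
After op 3 (end): buf='KQFD' cursor=4
After op 4 (right): buf='KQFD' cursor=4
After op 5 (delete): buf='KQFD' cursor=4
After op 6 (insert('I')): buf='KQFDI' cursor=5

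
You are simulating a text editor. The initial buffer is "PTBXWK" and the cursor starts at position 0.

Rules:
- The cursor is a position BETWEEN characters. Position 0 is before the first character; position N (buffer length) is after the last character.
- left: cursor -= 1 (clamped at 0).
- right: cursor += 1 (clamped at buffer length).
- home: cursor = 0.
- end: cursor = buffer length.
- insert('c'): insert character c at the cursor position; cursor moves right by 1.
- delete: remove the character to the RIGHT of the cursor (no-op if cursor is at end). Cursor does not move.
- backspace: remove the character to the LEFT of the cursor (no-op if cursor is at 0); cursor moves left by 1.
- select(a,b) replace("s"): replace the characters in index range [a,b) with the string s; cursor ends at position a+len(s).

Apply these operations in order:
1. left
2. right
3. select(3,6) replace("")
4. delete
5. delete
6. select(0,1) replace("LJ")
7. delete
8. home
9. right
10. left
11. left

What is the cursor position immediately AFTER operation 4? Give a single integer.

After op 1 (left): buf='PTBXWK' cursor=0
After op 2 (right): buf='PTBXWK' cursor=1
After op 3 (select(3,6) replace("")): buf='PTB' cursor=3
After op 4 (delete): buf='PTB' cursor=3

Answer: 3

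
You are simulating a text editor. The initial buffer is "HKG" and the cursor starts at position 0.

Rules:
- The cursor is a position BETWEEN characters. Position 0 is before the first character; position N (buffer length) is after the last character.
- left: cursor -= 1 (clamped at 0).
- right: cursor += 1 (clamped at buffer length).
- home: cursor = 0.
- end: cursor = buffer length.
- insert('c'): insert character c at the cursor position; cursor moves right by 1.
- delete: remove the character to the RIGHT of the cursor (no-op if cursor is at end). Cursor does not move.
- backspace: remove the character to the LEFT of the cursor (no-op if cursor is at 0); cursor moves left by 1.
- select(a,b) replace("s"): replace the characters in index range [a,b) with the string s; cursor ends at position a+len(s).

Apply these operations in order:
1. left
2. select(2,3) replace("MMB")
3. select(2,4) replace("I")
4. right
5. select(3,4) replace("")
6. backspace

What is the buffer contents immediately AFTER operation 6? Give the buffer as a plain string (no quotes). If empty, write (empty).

Answer: HK

Derivation:
After op 1 (left): buf='HKG' cursor=0
After op 2 (select(2,3) replace("MMB")): buf='HKMMB' cursor=5
After op 3 (select(2,4) replace("I")): buf='HKIB' cursor=3
After op 4 (right): buf='HKIB' cursor=4
After op 5 (select(3,4) replace("")): buf='HKI' cursor=3
After op 6 (backspace): buf='HK' cursor=2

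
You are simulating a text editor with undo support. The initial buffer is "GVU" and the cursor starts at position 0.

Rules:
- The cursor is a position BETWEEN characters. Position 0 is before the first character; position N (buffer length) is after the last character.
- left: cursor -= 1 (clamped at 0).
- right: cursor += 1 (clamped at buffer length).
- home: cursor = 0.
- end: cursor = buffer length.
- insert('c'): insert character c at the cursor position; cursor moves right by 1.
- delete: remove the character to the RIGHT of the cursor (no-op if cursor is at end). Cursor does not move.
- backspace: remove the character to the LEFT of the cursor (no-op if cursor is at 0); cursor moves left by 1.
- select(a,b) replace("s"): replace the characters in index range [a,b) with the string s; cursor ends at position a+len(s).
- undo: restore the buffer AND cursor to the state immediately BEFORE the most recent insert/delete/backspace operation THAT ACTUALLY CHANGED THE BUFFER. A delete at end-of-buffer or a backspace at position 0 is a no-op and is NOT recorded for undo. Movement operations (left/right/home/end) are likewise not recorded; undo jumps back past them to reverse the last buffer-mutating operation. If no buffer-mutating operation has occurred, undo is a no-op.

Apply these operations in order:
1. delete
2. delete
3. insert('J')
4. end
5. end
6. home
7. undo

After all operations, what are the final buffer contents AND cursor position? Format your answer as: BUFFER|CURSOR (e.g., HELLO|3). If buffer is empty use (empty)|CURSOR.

Answer: U|0

Derivation:
After op 1 (delete): buf='VU' cursor=0
After op 2 (delete): buf='U' cursor=0
After op 3 (insert('J')): buf='JU' cursor=1
After op 4 (end): buf='JU' cursor=2
After op 5 (end): buf='JU' cursor=2
After op 6 (home): buf='JU' cursor=0
After op 7 (undo): buf='U' cursor=0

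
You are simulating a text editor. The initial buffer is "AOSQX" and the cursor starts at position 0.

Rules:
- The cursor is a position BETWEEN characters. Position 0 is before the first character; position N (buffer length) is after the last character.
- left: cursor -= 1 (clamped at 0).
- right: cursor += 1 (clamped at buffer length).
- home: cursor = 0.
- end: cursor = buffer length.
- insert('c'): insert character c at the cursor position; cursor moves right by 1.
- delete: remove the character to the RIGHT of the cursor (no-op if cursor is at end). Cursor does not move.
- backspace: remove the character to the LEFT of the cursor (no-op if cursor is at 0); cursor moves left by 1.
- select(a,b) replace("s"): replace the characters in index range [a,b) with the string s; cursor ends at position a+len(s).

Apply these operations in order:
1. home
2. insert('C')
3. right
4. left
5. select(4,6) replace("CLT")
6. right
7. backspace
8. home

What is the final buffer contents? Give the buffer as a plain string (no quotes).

After op 1 (home): buf='AOSQX' cursor=0
After op 2 (insert('C')): buf='CAOSQX' cursor=1
After op 3 (right): buf='CAOSQX' cursor=2
After op 4 (left): buf='CAOSQX' cursor=1
After op 5 (select(4,6) replace("CLT")): buf='CAOSCLT' cursor=7
After op 6 (right): buf='CAOSCLT' cursor=7
After op 7 (backspace): buf='CAOSCL' cursor=6
After op 8 (home): buf='CAOSCL' cursor=0

Answer: CAOSCL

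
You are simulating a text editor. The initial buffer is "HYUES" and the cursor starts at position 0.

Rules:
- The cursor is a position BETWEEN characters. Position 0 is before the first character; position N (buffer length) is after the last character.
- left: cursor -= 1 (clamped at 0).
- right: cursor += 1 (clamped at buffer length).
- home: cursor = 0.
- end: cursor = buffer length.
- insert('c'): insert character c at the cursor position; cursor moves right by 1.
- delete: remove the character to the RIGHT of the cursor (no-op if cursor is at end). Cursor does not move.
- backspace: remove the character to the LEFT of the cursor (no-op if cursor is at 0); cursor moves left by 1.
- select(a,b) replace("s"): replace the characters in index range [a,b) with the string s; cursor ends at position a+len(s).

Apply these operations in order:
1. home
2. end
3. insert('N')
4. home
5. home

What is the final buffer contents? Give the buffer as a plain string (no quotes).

Answer: HYUESN

Derivation:
After op 1 (home): buf='HYUES' cursor=0
After op 2 (end): buf='HYUES' cursor=5
After op 3 (insert('N')): buf='HYUESN' cursor=6
After op 4 (home): buf='HYUESN' cursor=0
After op 5 (home): buf='HYUESN' cursor=0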